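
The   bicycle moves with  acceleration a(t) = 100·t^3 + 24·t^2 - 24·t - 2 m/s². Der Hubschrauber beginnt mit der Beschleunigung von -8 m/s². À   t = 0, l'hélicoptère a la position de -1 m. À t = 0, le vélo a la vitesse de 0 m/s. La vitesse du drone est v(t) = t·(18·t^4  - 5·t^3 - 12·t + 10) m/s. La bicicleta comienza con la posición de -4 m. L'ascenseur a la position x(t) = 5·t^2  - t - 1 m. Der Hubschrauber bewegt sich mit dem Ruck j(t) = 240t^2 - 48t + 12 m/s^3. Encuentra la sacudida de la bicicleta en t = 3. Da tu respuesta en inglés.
Starting from acceleration a(t) = 100·t^3 + 24·t^2 - 24·t - 2, we take 1 derivative. Taking d/dt of a(t), we find j(t) = 300·t^2 + 48·t - 24. Using j(t) = 300·t^2 + 48·t - 24 and substituting t = 3, we find j = 2820.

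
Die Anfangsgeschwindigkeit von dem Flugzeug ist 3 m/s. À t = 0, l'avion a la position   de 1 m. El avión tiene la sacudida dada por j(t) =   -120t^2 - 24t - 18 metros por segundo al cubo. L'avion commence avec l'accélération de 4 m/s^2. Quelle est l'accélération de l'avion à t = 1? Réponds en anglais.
Starting from jerk j(t) = -120·t^2 - 24·t - 18, we take 1 integral. Taking ∫j(t)dt and applying a(0) = 4, we find a(t) = -40·t^3 - 12·t^2 - 18·t + 4. Using a(t) = -40·t^3 - 12·t^2 - 18·t + 4 and substituting t = 1, we find a = -66.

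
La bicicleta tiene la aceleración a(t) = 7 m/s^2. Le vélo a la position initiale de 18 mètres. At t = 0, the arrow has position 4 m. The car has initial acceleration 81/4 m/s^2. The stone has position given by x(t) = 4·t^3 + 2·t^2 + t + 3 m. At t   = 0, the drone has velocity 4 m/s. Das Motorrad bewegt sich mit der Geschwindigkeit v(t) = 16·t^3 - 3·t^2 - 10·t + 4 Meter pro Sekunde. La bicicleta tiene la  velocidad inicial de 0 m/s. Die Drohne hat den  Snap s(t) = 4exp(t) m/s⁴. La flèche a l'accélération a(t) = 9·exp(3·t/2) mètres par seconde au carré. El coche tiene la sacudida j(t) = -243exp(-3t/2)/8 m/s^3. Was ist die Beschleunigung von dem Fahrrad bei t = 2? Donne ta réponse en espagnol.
Tenemos la aceleración a(t) = 7. Sustituyendo t = 2: a(2) = 7.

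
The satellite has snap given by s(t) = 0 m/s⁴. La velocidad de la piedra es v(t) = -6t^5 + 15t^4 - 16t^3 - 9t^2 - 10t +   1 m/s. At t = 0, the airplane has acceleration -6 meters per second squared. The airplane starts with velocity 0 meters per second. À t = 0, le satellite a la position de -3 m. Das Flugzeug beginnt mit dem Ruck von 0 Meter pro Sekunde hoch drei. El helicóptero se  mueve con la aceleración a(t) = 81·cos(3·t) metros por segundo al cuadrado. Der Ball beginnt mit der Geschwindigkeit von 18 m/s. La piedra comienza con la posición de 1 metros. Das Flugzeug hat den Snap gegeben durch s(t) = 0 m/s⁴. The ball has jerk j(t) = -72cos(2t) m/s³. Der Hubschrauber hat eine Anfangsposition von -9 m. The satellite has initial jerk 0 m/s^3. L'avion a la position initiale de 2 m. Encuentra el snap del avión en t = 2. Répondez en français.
Nous avons le snap s(t) = 0. En substituant t = 2: s(2) = 0.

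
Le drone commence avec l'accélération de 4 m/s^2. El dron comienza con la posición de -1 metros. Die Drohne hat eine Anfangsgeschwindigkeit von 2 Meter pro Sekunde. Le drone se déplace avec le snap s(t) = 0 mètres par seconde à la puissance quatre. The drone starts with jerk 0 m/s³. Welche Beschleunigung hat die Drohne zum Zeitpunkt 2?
Wir müssen unsere Gleichung für den Snap s(t) = 0 2-mal integrieren. Die Stammfunktion von dem Snap, mit j(0) = 0, ergibt den Ruck: j(t) = 0. Die Stammfunktion von dem Ruck ist die Beschleunigung. Mit a(0) = 4 erhalten wir a(t) = 4. Wir haben die Beschleunigung a(t) = 4. Durch Einsetzen von t = 2: a(2) = 4.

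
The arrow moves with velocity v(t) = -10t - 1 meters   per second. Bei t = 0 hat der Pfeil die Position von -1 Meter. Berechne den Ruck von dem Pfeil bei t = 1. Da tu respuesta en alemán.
Wir müssen unsere Gleichung für die Geschwindigkeit v(t) = -10·t - 1 2-mal ableiten. Die Ableitung von der Geschwindigkeit ergibt die Beschleunigung: a(t) = -10. Die Ableitung von der Beschleunigung ergibt den Ruck: j(t) = 0. Wir haben den Ruck j(t) = 0. Durch Einsetzen von t = 1: j(1) = 0.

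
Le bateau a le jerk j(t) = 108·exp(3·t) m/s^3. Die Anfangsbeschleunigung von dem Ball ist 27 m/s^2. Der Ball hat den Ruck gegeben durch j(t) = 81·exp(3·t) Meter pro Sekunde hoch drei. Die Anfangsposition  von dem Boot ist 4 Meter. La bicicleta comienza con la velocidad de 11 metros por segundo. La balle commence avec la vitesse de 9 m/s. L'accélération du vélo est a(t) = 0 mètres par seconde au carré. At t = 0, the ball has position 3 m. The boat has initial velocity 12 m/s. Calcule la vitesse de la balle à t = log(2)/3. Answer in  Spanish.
Debemos encontrar la integral de nuestra ecuación de la sacudida j(t) = 81·exp(3·t) 2 veces. La antiderivada de la sacudida es la aceleración. Usando a(0) = 27, obtenemos a(t) = 27·exp(3·t). Tomando ∫a(t)dt y aplicando v(0) = 9, encontramos v(t) = 9·exp(3·t). Tenemos la velocidad v(t) = 9·exp(3·t). Sustituyendo t = log(2)/3: v(log(2)/3) = 18.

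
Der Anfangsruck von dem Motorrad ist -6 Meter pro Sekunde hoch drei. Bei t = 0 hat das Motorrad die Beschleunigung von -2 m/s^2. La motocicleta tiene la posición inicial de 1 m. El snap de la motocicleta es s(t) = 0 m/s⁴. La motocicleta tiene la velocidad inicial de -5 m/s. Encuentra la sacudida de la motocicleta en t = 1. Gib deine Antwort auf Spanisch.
Para resolver esto, necesitamos tomar 1 antiderivada de nuestra ecuación del snap s(t) = 0. Integrando el snap y usando la condición inicial j(0) = -6, obtenemos j(t) = -6. Usando j(t) = -6 y sustituyendo t = 1, encontramos j = -6.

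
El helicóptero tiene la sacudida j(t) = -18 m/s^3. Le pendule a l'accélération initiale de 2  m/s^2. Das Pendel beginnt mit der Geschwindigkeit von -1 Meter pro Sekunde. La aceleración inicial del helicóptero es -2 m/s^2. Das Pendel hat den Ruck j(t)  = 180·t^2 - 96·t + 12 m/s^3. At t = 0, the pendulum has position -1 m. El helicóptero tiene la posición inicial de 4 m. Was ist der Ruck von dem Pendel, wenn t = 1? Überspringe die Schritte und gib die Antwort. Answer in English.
The jerk at t = 1 is j = 96.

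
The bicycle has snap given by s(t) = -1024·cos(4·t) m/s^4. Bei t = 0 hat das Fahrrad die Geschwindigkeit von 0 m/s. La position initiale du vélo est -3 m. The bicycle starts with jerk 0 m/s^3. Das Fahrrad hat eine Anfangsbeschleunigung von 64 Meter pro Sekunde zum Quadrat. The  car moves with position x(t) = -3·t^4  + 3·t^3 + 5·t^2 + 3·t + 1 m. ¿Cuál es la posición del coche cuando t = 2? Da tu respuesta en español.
De la ecuación de la posición x(t) = -3·t^4 + 3·t^3 + 5·t^2 + 3·t + 1, sustituimos t = 2 para obtener x = 3.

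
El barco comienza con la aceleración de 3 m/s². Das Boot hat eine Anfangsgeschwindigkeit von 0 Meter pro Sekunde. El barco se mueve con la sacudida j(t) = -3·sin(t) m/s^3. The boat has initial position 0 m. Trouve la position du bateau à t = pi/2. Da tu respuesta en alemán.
Wir müssen die Stammfunktion unserer Gleichung für den Ruck j(t) = -3·sin(t) 3-mal finden. Mit ∫j(t)dt und Anwendung von a(0) = 3, finden wir a(t) = 3·cos(t). Die Stammfunktion von der Beschleunigung, mit v(0) = 0, ergibt die Geschwindigkeit: v(t) = 3·sin(t). Mit ∫v(t)dt und Anwendung von x(0) = 0, finden wir x(t) = 3 - 3·cos(t). Mit x(t) = 3 - 3·cos(t) und Einsetzen von t = pi/2, finden wir x = 3.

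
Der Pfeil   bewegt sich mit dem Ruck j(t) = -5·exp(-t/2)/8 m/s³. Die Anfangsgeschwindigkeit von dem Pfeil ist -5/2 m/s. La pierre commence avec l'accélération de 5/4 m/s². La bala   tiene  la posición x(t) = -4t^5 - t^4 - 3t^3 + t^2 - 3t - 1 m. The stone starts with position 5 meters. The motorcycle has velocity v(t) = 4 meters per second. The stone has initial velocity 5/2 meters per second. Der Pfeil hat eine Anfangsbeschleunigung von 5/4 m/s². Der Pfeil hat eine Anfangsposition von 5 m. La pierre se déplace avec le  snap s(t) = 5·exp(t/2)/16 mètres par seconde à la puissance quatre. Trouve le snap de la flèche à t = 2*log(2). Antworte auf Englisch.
Starting from jerk j(t) = -5·exp(-t/2)/8, we take 1 derivative. Taking d/dt of j(t), we find s(t) = 5·exp(-t/2)/16. We have snap s(t) = 5·exp(-t/2)/16. Substituting t = 2*log(2): s(2*log(2)) = 5/32.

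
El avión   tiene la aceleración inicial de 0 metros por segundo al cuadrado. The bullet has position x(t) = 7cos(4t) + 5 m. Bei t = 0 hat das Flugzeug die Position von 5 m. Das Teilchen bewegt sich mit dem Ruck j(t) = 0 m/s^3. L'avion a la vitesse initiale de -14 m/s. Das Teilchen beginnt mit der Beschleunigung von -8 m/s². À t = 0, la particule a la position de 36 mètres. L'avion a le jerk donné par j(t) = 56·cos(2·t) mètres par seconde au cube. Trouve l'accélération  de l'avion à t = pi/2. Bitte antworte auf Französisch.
En partant du jerk j(t) = 56·cos(2·t), nous prenons 1 primitive. En prenant ∫j(t)dt et en appliquant a(0) = 0, nous trouvons a(t) = 28·sin(2·t). De l'équation de l'accélération a(t) = 28·sin(2·t), nous substituons t = pi/2 pour obtenir a = 0.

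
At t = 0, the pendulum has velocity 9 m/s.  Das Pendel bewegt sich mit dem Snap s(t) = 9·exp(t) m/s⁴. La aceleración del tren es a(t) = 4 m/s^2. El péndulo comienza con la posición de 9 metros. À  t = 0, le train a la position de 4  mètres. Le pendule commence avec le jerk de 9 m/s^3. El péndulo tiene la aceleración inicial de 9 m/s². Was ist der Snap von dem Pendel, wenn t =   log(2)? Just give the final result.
s(log(2)) = 18.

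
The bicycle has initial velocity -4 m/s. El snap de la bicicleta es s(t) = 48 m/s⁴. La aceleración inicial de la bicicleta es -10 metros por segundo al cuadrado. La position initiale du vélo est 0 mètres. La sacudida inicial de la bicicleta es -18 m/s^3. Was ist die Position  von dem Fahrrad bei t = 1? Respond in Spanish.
Debemos encontrar la integral de nuestra ecuación del snap s(t) = 48 4 veces. La antiderivada del snap, con j(0) = -18, da la sacudida: j(t) = 48·t - 18. Tomando ∫j(t)dt y aplicando a(0) = -10, encontramos a(t) = 24·t^2 - 18·t - 10. La integral de la aceleración, con v(0) = -4, da la velocidad: v(t) = 8·t^3 - 9·t^2 - 10·t - 4. La integral de la velocidad es la posición. Usando x(0) = 0, obtenemos x(t) = 2·t^4 - 3·t^3 - 5·t^2 - 4·t. Tenemos la posición x(t) = 2·t^4 - 3·t^3 - 5·t^2 - 4·t. Sustituyendo t = 1: x(1) = -10.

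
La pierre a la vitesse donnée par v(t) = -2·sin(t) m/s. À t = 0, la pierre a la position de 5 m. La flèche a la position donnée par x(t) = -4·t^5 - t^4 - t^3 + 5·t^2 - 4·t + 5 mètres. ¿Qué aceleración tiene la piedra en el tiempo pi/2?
Para resolver esto, necesitamos tomar 1 derivada de nuestra ecuación de la velocidad v(t) = -2·sin(t). La derivada de la velocidad da la aceleración: a(t) = -2·cos(t). De la ecuación de la aceleración a(t) = -2·cos(t), sustituimos t = pi/2 para obtener a = 0.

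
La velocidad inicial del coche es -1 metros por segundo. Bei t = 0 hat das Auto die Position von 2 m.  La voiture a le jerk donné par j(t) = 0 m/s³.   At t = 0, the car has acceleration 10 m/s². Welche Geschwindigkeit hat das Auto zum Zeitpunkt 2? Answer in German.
Ausgehend von dem Ruck j(t) = 0, nehmen wir 2 Stammfunktionen. Durch Integration von dem Ruck und Verwendung der Anfangsbedingung a(0) = 10, erhalten wir a(t) = 10. Die Stammfunktion von der Beschleunigung ist die Geschwindigkeit. Mit v(0) = -1 erhalten wir v(t) = 10·t - 1. Wir haben die Geschwindigkeit v(t) = 10·t - 1. Durch Einsetzen von t = 2: v(2) = 19.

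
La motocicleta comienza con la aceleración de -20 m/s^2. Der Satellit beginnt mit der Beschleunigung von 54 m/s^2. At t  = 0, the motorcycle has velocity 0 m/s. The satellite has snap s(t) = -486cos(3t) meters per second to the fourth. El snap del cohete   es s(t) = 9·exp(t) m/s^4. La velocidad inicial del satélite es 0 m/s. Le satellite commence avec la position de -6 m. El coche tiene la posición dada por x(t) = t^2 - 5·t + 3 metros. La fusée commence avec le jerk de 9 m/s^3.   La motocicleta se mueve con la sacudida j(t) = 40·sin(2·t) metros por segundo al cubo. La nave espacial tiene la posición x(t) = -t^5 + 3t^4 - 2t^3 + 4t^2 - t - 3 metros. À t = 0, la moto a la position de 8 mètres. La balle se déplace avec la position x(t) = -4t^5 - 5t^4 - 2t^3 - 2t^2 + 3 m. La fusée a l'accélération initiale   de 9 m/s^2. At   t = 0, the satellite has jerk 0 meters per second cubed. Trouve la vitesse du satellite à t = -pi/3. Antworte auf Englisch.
We need to integrate our snap equation s(t) = -486·cos(3·t) 3 times. The integral of snap, with j(0) = 0, gives jerk: j(t) = -162·sin(3·t). The antiderivative of jerk is acceleration. Using a(0) = 54, we get a(t) = 54·cos(3·t). Finding the antiderivative of a(t) and using v(0) = 0: v(t) = 18·sin(3·t). Using v(t) = 18·sin(3·t) and substituting t = -pi/3, we find v = 0.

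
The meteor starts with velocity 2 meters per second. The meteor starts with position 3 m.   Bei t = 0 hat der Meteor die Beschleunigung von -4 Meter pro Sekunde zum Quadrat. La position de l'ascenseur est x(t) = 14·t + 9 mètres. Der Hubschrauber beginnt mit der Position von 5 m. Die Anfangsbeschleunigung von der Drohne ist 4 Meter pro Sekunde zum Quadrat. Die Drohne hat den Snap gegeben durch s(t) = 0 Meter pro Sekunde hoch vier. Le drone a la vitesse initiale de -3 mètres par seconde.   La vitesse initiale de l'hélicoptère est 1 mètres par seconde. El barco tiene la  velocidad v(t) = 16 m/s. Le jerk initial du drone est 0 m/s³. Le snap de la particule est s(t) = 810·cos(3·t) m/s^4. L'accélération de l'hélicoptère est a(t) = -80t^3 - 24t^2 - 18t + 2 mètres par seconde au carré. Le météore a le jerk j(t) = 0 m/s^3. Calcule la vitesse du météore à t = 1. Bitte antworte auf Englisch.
To solve this, we need to take 2 integrals of our jerk equation j(t) = 0. Integrating jerk and using the initial condition a(0) = -4, we get a(t) = -4. Integrating acceleration and using the initial condition v(0) = 2, we get v(t) = 2 - 4·t. Using v(t) = 2 - 4·t and substituting t = 1, we find v = -2.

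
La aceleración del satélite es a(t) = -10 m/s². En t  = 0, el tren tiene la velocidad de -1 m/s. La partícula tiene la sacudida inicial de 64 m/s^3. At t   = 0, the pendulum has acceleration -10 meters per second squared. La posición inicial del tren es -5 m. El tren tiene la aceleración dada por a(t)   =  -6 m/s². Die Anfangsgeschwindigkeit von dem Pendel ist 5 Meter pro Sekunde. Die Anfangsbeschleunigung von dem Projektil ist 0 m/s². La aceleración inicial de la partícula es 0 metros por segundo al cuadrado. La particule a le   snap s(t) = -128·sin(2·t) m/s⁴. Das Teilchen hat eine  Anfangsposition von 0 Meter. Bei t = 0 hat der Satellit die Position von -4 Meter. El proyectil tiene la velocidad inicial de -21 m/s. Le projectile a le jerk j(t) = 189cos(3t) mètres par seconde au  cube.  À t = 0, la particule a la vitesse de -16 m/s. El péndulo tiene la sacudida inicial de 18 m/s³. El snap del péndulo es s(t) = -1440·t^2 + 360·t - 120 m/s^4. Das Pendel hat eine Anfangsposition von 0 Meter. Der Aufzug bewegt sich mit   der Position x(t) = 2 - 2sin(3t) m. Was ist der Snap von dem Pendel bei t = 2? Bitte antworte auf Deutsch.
Mit s(t) = -1440·t^2 + 360·t - 120 und Einsetzen von t = 2, finden wir s = -5160.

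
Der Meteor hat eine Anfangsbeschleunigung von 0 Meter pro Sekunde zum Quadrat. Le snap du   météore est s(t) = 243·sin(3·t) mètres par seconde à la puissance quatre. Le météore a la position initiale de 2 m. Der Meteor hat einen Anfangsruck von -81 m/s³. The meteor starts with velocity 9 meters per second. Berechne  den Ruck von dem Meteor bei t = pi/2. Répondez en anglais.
To find the answer, we compute 1 antiderivative of s(t) = 243·sin(3·t). Integrating snap and using the initial condition j(0) = -81, we get j(t) = -81·cos(3·t). Using j(t) = -81·cos(3·t) and substituting t = pi/2, we find j = 0.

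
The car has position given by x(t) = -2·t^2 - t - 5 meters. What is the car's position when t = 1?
We have position x(t) = -2·t^2 - t - 5. Substituting t = 1: x(1) = -8.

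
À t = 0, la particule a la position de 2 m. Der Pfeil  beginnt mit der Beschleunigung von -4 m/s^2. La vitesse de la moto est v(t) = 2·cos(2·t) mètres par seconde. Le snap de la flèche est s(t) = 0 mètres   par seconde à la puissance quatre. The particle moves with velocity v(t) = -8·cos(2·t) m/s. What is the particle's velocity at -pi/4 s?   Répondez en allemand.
Aus der Gleichung für die Geschwindigkeit v(t) = -8·cos(2·t), setzen wir t = -pi/4 ein und erhalten v = 0.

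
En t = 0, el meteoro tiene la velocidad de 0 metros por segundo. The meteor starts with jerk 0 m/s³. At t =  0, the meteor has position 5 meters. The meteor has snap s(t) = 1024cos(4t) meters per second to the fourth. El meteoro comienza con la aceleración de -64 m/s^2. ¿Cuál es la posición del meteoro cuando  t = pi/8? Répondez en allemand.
Wir müssen die Stammfunktion unserer Gleichung für den Snap s(t) = 1024·cos(4·t) 4-mal finden. Mit ∫s(t)dt und Anwendung von j(0) = 0, finden wir j(t) = 256·sin(4·t). Mit ∫j(t)dt und Anwendung von a(0) = -64, finden wir a(t) = -64·cos(4·t). Die Stammfunktion von der Beschleunigung, mit v(0) = 0, ergibt die Geschwindigkeit: v(t) = -16·sin(4·t). Die Stammfunktion von der Geschwindigkeit ist die Position. Mit x(0) = 5 erhalten wir x(t) = 4·cos(4·t) + 1. Wir haben die Position x(t) = 4·cos(4·t) + 1. Durch Einsetzen von t = pi/8: x(pi/8) = 1.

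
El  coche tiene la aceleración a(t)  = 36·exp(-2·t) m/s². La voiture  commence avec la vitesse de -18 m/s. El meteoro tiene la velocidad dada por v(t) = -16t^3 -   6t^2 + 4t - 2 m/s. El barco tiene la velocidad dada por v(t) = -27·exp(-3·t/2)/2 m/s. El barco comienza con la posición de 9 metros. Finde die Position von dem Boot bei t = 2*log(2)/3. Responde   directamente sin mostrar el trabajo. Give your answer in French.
À t = 2*log(2)/3, x = 9/2.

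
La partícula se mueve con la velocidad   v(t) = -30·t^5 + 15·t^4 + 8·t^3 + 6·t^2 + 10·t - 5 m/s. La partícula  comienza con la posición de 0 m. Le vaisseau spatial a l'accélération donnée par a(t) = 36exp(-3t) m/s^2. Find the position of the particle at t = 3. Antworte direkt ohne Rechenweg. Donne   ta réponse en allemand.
x(3) = -2670.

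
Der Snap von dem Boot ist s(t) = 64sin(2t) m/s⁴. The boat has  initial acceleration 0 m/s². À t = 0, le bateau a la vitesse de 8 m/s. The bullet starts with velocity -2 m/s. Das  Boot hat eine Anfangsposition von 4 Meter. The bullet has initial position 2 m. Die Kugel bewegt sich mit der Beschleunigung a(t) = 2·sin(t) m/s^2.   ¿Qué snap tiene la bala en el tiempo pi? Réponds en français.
Pour résoudre ceci, nous devons prendre 2 dérivées de notre équation de l'accélération a(t) = 2·sin(t). En prenant d/dt de a(t), nous trouvons j(t) = 2·cos(t). En prenant d/dt de j(t), nous trouvons s(t) = -2·sin(t). De l'équation du snap s(t) = -2·sin(t), nous substituons t = pi pour obtenir s = 0.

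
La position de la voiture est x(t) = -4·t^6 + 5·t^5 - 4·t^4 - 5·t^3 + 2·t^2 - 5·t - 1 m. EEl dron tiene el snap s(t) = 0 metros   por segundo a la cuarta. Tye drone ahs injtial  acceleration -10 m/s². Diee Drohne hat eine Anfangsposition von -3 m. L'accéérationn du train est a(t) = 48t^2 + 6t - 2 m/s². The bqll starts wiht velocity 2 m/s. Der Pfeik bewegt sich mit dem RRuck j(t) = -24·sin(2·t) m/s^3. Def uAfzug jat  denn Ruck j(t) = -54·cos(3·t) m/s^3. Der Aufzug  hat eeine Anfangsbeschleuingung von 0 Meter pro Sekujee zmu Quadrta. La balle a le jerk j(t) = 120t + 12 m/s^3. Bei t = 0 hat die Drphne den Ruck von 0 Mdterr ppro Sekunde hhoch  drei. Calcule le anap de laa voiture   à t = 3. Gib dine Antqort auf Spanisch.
Partiendo de la posición x(t) = -4·t^6 + 5·t^5 - 4·t^4 - 5·t^3 + 2·t^2 - 5·t - 1, tomamos 4 derivadas. Derivando la posición, obtenemos la velocidad: v(t) = -24·t^5 + 25·t^4 - 16·t^3 - 15·t^2 + 4·t - 5. La derivada de la velocidad da la aceleración: a(t) = -120·t^4 + 100·t^3 - 48·t^2 - 30·t + 4. Tomando d/dt de a(t), encontramos j(t) = -480·t^3 + 300·t^2 - 96·t - 30. Derivando la sacudida, obtenemos el snap: s(t) = -1440·t^2 + 600·t - 96. De la ecuación del snap s(t) = -1440·t^2 + 600·t - 96, sustituimos t = 3 para obtener s = -11256.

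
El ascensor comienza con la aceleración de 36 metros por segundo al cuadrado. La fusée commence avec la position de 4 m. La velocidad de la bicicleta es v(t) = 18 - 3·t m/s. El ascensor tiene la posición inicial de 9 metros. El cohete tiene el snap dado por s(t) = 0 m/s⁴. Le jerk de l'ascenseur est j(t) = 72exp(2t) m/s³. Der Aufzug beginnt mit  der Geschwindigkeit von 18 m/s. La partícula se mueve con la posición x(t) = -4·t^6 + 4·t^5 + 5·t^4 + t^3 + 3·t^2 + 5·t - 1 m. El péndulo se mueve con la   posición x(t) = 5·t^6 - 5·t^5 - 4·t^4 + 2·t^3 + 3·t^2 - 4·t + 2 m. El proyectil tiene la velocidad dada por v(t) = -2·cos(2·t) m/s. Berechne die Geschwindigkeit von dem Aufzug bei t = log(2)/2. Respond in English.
To find the answer, we compute 2 integrals of j(t) = 72·exp(2·t). Taking ∫j(t)dt and applying a(0) = 36, we find a(t) = 36·exp(2·t). The antiderivative of acceleration, with v(0) = 18, gives velocity: v(t) = 18·exp(2·t). We have velocity v(t) = 18·exp(2·t). Substituting t = log(2)/2: v(log(2)/2) = 36.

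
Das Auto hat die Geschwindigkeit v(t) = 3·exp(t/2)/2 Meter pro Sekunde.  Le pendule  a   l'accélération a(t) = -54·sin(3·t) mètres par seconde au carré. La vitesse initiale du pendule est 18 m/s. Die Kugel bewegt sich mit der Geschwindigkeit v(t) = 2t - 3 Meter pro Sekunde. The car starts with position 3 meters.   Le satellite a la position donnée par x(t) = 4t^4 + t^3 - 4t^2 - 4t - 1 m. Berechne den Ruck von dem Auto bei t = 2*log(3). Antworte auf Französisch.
En partant de la vitesse v(t) = 3·exp(t/2)/2, nous prenons 2 dérivées. En prenant d/dt de v(t), nous trouvons a(t) = 3·exp(t/2)/4. En prenant d/dt de a(t), nous trouvons j(t) = 3·exp(t/2)/8. En utilisant j(t) = 3·exp(t/2)/8 et en substituant t = 2*log(3), nous trouvons j = 9/8.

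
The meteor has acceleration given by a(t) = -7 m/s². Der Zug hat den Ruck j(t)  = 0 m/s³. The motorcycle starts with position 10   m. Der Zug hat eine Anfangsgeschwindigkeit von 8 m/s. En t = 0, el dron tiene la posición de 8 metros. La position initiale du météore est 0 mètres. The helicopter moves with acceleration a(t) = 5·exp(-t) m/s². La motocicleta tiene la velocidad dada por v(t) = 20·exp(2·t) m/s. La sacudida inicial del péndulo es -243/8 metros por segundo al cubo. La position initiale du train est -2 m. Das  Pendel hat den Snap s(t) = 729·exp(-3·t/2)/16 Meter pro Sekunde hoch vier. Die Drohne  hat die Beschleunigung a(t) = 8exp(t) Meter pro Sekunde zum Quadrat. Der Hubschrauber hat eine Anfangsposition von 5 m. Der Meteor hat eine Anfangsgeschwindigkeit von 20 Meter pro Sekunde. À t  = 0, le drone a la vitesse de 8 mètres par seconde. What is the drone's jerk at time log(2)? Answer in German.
Ausgehend von der Beschleunigung a(t) = 8·exp(t), nehmen wir 1 Ableitung. Mit d/dt von a(t) finden wir j(t) = 8·exp(t). Aus der Gleichung für den Ruck j(t) = 8·exp(t), setzen wir t = log(2) ein und erhalten j = 16.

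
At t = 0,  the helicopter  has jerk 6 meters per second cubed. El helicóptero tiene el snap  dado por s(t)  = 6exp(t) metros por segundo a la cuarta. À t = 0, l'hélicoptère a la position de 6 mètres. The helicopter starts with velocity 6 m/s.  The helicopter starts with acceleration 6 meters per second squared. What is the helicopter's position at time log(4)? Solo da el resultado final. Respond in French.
La réponse est 24.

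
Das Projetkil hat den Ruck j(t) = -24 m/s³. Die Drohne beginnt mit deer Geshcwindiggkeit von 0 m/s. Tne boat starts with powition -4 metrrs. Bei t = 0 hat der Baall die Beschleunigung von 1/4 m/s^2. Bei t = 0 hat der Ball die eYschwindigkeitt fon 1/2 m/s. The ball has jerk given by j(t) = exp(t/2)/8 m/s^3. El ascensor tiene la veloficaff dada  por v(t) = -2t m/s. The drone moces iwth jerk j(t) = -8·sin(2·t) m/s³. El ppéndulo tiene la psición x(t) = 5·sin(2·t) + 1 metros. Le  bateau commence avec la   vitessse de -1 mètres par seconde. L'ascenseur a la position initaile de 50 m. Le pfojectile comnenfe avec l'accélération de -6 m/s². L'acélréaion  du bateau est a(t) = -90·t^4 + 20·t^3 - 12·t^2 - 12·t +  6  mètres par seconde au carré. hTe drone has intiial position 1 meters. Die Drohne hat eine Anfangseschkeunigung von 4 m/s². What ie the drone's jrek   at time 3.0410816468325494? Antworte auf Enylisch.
Using j(t) = -8·sin(2·t) and substituting t = 3.0410816468325494, we find j = 1.59736694521710.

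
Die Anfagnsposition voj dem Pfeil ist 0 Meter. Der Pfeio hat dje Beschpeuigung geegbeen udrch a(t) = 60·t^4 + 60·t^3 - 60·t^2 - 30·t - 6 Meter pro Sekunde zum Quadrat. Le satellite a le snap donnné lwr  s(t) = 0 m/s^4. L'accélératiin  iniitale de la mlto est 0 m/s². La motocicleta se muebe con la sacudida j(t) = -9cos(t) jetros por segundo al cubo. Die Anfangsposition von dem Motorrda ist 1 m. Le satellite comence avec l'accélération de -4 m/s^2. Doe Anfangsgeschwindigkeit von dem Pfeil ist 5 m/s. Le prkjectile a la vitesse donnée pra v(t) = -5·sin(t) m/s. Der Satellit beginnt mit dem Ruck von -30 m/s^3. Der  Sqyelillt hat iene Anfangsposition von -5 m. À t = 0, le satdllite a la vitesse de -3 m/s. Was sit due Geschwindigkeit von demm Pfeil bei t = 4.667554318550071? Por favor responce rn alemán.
Wir müssen die Stammfunktion unserer Gleichung für die Beschleunigung a(t) = 60·t^4 + 60·t^3 - 60·t^2 - 30·t - 6 1-mal finden. Das Integral von der Beschleunigung, mit v(0) = 5, ergibt die Geschwindigkeit: v(t) = 12·t^5 + 15·t^4 - 20·t^3 - 15·t^2 - 6·t + 5. Aus der Gleichung für die Geschwindigkeit v(t) = 12·t^5 + 15·t^4 - 20·t^3 - 15·t^2 - 6·t + 5, setzen wir t = 4.667554318550071 ein und erhalten v = 31320.4181410866.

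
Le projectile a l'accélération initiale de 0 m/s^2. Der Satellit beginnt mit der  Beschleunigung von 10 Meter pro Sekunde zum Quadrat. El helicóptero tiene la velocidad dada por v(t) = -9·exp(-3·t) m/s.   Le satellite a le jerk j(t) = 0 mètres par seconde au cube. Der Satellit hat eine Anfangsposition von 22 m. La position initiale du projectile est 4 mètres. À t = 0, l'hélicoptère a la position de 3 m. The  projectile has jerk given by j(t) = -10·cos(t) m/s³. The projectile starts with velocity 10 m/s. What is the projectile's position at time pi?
We must find the integral of our jerk equation j(t) = -10·cos(t) 3 times. Integrating jerk and using the initial condition a(0) = 0, we get a(t) = -10·sin(t). Finding the antiderivative of a(t) and using v(0) = 10: v(t) = 10·cos(t). Taking ∫v(t)dt and applying x(0) = 4, we find x(t) = 10·sin(t) + 4. From the given position equation x(t) = 10·sin(t) + 4, we substitute t = pi to get x = 4.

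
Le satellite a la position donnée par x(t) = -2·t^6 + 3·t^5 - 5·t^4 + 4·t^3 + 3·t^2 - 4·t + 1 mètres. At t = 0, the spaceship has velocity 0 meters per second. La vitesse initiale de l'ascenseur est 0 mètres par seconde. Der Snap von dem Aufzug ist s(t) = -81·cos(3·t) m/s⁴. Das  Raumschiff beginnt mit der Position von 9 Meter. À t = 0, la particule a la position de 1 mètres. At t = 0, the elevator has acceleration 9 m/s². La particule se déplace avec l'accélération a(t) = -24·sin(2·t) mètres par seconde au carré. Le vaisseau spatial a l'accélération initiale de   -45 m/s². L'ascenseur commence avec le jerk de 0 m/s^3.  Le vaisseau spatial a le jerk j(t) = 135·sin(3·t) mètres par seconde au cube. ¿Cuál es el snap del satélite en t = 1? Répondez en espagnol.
Debemos derivar nuestra ecuación de la posición x(t) = -2·t^6 + 3·t^5 - 5·t^4 + 4·t^3 + 3·t^2 - 4·t + 1 4 veces. Derivando la posición, obtenemos la velocidad: v(t) = -12·t^5 + 15·t^4 - 20·t^3 + 12·t^2 + 6·t - 4. Derivando la velocidad, obtenemos la aceleración: a(t) = -60·t^4 + 60·t^3 - 60·t^2 + 24·t + 6. Tomando d/dt de a(t), encontramos j(t) = -240·t^3 + 180·t^2 - 120·t + 24. Tomando d/dt de j(t), encontramos s(t) = -720·t^2 + 360·t - 120. Usando s(t) = -720·t^2 + 360·t - 120 y sustituyendo t = 1, encontramos s = -480.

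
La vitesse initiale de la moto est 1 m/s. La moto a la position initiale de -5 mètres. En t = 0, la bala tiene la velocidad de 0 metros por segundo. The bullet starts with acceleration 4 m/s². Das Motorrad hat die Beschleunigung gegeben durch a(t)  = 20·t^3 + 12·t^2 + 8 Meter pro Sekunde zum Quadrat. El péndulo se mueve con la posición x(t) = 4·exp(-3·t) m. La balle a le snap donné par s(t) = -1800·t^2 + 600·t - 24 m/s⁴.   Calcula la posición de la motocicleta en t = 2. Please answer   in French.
Nous devons intégrer notre équation de l'accélération a(t) = 20·t^3 + 12·t^2 + 8 2 fois. La primitive de l'accélération, avec v(0) = 1, donne la vitesse: v(t) = 5·t^4 + 4·t^3 + 8·t + 1. La primitive de la vitesse, avec x(0) = -5, donne la position: x(t) = t^5 + t^4 + 4·t^2 + t - 5. En utilisant x(t) = t^5 + t^4 + 4·t^2 + t - 5 et en substituant t = 2, nous trouvons x = 61.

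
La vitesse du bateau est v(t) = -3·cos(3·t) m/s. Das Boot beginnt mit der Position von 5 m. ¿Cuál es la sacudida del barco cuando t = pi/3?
Partiendo de la velocidad v(t) = -3·cos(3·t), tomamos 2 derivadas. Tomando d/dt de v(t), encontramos a(t) = 9·sin(3·t). Tomando d/dt de a(t), encontramos j(t) = 27·cos(3·t). Usando j(t) = 27·cos(3·t) y sustituyendo t = pi/3, encontramos j = -27.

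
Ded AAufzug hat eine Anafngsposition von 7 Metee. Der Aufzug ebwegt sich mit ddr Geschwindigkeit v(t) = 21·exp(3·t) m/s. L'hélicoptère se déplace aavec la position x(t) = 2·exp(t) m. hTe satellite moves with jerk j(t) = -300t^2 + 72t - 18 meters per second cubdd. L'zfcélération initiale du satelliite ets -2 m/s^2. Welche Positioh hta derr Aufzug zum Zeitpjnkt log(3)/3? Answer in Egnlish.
To find the answer, we compute 1 antiderivative of v(t) = 21·exp(3·t). Integrating velocity and using the initial condition x(0) = 7, we get x(t) = 7·exp(3·t). We have position x(t) = 7·exp(3·t). Substituting t = log(3)/3: x(log(3)/3) = 21.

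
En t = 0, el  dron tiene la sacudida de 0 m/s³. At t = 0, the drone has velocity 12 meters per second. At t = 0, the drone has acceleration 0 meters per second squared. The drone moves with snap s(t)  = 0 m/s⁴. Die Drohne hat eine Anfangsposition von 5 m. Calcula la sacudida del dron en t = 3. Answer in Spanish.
Partiendo del snap s(t) = 0, tomamos 1 antiderivada. La integral del snap es la sacudida. Usando j(0) = 0, obtenemos j(t) = 0. De la ecuación de la sacudida j(t) = 0, sustituimos t = 3 para obtener j = 0.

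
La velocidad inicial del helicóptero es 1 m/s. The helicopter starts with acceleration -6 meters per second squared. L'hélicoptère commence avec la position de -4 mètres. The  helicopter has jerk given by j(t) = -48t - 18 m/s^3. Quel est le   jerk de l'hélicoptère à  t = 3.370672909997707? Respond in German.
Mit j(t) = -48·t - 18 und Einsetzen von t = 3.370672909997707, finden wir j = -179.792299679890.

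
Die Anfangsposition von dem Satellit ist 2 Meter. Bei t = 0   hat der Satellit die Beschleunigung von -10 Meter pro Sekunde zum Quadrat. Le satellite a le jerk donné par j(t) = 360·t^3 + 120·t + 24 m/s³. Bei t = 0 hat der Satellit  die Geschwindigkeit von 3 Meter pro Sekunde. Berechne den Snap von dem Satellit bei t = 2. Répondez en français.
Nous devons dériver notre équation du jerk j(t) = 360·t^3 + 120·t + 24 1 fois. En dérivant le jerk, nous obtenons le snap: s(t) = 1080·t^2 + 120. De l'équation du snap s(t) = 1080·t^2 + 120, nous substituons t = 2 pour obtenir s = 4440.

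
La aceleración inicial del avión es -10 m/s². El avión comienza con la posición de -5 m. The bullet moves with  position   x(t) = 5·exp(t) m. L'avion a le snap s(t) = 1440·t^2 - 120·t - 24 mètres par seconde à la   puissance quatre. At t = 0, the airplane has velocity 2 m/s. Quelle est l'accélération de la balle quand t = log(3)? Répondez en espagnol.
Debemos derivar nuestra ecuación de la posición x(t) = 5·exp(t) 2 veces. Tomando d/dt de x(t), encontramos v(t) = 5·exp(t). Tomando d/dt de v(t), encontramos a(t) = 5·exp(t). Tenemos la aceleración a(t) = 5·exp(t). Sustituyendo t = log(3): a(log(3)) = 15.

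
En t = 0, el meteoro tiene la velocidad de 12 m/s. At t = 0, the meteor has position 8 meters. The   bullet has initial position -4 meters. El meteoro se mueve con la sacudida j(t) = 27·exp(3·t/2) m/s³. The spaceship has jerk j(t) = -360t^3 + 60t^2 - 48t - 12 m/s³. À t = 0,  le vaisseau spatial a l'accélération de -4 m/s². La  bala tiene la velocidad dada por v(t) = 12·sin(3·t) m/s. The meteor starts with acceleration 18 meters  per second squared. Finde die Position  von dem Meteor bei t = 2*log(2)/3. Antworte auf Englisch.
Starting from jerk j(t) = 27·exp(3·t/2), we take 3 integrals. Integrating jerk and using the initial condition a(0) = 18, we get a(t) = 18·exp(3·t/2). Taking ∫a(t)dt and applying v(0) = 12, we find v(t) = 12·exp(3·t/2). Finding the integral of v(t) and using x(0) = 8: x(t) = 8·exp(3·t/2). We have position x(t) = 8·exp(3·t/2). Substituting t = 2*log(2)/3: x(2*log(2)/3) = 16.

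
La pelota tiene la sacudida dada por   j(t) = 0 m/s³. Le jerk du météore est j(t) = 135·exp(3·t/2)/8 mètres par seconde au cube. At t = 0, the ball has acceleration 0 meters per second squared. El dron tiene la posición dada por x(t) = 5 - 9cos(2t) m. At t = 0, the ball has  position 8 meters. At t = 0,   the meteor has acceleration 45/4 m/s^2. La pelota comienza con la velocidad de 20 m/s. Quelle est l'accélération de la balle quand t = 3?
Nous devons intégrer notre équation du jerk j(t) = 0 1 fois. L'intégrale du jerk est l'accélération. En utilisant a(0) = 0, nous obtenons a(t) = 0. De l'équation de l'accélération a(t) = 0, nous substituons t = 3 pour obtenir a = 0.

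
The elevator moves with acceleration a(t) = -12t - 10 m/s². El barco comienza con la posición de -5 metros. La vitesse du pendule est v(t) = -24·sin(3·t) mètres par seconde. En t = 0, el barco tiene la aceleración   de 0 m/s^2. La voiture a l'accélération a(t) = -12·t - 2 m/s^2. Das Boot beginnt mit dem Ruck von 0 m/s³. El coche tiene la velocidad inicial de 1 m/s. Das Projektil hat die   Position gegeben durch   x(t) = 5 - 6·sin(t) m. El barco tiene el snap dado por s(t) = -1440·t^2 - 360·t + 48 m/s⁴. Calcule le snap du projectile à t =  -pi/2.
En partant de la position x(t) = 5 - 6·sin(t), nous prenons 4 dérivées. En prenant d/dt de x(t), nous trouvons v(t) = -6·cos(t). En prenant d/dt de v(t), nous trouvons a(t) = 6·sin(t). La dérivée de l'accélération donne le jerk: j(t) = 6·cos(t). En dérivant le jerk, nous obtenons le snap: s(t) = -6·sin(t). Nous avons le snap s(t) = -6·sin(t). En substituant t = -pi/2: s(-pi/2) = 6.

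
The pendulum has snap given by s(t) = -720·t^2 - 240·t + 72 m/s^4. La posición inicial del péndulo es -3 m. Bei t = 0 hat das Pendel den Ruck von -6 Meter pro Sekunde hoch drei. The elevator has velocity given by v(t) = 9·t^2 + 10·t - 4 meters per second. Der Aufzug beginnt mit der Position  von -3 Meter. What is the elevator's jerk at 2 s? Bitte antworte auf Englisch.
We must differentiate our velocity equation v(t) = 9·t^2 + 10·t - 4 2 times. Differentiating velocity, we get acceleration: a(t) = 18·t + 10. Differentiating acceleration, we get jerk: j(t) = 18. From the given jerk equation j(t) = 18, we substitute t = 2 to get j = 18.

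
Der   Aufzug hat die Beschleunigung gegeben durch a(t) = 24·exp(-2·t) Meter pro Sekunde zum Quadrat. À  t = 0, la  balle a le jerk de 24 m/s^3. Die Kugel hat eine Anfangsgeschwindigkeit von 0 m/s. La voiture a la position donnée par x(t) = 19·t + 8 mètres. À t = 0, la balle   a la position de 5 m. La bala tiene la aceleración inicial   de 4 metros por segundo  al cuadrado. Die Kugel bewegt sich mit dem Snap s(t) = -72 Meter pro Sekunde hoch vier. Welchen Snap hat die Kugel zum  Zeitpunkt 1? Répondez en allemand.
Aus der Gleichung für den Snap s(t) = -72, setzen wir t = 1 ein und erhalten s = -72.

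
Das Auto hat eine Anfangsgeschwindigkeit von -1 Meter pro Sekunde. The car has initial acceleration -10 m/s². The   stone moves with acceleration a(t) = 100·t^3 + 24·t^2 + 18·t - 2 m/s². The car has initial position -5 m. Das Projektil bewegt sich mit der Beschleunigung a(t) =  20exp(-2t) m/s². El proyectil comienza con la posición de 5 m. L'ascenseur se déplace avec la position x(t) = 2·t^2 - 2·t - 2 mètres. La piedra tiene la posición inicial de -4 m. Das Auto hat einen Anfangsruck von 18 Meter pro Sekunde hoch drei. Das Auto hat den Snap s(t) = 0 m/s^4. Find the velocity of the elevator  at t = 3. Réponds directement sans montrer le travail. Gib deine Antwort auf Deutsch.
Bei t = 3, v = 10.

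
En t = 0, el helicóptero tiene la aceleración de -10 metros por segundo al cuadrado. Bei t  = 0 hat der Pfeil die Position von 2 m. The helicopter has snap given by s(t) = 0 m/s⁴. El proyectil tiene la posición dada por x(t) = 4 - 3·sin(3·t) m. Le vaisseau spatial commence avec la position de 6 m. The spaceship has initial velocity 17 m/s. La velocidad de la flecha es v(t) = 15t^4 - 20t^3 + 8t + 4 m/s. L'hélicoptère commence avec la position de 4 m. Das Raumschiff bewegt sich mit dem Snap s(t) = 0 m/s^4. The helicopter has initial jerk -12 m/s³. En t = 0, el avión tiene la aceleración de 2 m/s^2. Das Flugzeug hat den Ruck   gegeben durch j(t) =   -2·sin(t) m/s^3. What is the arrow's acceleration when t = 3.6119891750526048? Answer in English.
We must differentiate our velocity equation v(t) = 15·t^4 - 20·t^3 + 8·t + 4 1 time. Taking d/dt of v(t), we find a(t) = 60·t^3 - 60·t^2 + 8. Using a(t) = 60·t^3 - 60·t^2 + 8 and substituting t = 3.6119891750526048, we find a = 2052.63364664691.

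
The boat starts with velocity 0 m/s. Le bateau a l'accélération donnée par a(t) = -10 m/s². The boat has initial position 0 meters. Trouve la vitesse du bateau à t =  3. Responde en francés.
Pour résoudre ceci, nous devons prendre 1 primitive de notre équation de l'accélération a(t) = -10. En intégrant l'accélération et en utilisant la condition initiale v(0) = 0, nous obtenons v(t) = -10·t. De l'équation de la vitesse v(t) = -10·t, nous substituons t = 3 pour obtenir v = -30.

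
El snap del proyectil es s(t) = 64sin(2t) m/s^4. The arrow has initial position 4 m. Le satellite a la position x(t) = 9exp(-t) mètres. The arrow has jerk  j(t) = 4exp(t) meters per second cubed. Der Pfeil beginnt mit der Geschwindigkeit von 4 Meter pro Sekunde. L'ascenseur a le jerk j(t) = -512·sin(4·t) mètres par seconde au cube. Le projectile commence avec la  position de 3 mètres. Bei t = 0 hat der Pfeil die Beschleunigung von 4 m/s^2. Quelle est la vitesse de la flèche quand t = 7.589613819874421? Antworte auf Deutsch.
Wir müssen unsere Gleichung für den Ruck j(t) = 4·exp(t) 2-mal integrieren. Mit ∫j(t)dt und Anwendung von a(0) = 4, finden wir a(t) = 4·exp(t). Die Stammfunktion von der Beschleunigung, mit v(0) = 4, ergibt die Geschwindigkeit: v(t) = 4·exp(t). Wir haben die Geschwindigkeit v(t) = 4·exp(t). Durch Einsetzen von t = 7.589613819874421: v(7.589613819874421) = 7910.19870353569.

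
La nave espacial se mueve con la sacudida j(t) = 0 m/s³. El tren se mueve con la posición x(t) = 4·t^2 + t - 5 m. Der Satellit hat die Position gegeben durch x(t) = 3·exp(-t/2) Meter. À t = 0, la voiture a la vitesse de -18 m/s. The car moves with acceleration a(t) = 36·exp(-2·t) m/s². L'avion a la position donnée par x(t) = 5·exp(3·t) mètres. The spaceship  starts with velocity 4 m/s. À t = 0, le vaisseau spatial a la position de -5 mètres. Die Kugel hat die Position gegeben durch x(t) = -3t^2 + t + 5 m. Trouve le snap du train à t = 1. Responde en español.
Partiendo de la posición x(t) = 4·t^2 + t - 5, tomamos 4 derivadas. Tomando d/dt de x(t), encontramos v(t) = 8·t + 1. La derivada de la velocidad da la aceleración: a(t) = 8. La derivada de la aceleración da la sacudida: j(t) = 0. Derivando la sacudida, obtenemos el snap: s(t) = 0. De la ecuación del snap s(t) = 0, sustituimos t = 1 para obtener s = 0.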